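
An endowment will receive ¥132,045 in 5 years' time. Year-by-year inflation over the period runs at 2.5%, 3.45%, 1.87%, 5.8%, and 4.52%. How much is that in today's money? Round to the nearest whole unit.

Price-level factor over 5 years: 1.025 × 1.0345 × 1.0187 × 1.058 × 1.0452 ≈ 1.1944988482.
Purchasing power today: ¥132,045 divided by that factor.

¥110,544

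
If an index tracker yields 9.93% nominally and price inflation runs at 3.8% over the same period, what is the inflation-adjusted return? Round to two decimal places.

5.91%

Real return via the Fisher equation: (1 + 9.93%)/(1 + 3.8%) − 1 = 1.0993/1.038 − 1 ≈ 0.05906.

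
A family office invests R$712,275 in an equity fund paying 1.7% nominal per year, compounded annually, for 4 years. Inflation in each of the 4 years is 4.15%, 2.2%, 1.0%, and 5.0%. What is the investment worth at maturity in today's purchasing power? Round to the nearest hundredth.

Nominal value at maturity: R$712,275 × (1 + 1.7%)^4 ≈ R$761,958.84.
Price-level factor over 4 years: 1.0415 × 1.022 × 1.010 × 1.050 = 1.1288099865.
The maturity value deflated by that factor is the answer in today's purchasing power.

R$675,010.72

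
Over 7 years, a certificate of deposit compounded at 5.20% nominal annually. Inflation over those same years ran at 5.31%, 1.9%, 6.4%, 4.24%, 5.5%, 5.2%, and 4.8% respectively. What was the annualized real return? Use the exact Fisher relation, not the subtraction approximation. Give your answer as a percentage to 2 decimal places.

0.42%

Cumulative inflation factor: 1.0531 × 1.019 × 1.064 × 1.0424 × 1.055 × 1.052 × 1.048 ≈ 1.38436.
Nominal growth factor: 1.42597. Real growth factor = 1.42597 / 1.38436 ≈ 1.03006.
Annualized: 1.03006^(1/7) − 1 ≈ 0.00424.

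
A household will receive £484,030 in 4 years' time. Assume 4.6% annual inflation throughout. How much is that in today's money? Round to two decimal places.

£404,338.92

Price-level factor over 4 years: (1 + 4.6%)^4 ≈ 1.1970898215.
Purchasing power today: £484,030 divided by that factor.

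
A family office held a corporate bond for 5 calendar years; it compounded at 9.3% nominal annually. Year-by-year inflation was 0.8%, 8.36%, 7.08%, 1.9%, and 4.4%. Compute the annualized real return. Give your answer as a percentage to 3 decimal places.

4.626%

Cumulative inflation factor: 1.008 × 1.0836 × 1.0708 × 1.019 × 1.044 ≈ 1.24426.
Nominal growth factor: 1.55991. Real growth factor = 1.55991 / 1.24426 ≈ 1.25368.
Annualized: 1.25368^(1/5) − 1 ≈ 0.04626.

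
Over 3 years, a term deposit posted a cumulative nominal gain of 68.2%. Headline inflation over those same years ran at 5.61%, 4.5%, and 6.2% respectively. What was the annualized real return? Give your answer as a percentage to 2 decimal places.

12.80%

Cumulative inflation factor: 1.0561 × 1.045 × 1.062 ≈ 1.17205.
Nominal growth factor: 1.68200. Real growth factor = 1.68200 / 1.17205 ≈ 1.43509.
Annualized: 1.43509^(1/3) − 1 ≈ 0.12796.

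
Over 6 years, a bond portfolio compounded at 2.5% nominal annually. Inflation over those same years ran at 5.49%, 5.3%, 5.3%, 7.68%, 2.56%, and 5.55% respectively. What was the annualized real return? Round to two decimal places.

Cumulative inflation factor: 1.0549 × 1.053 × 1.053 × 1.0768 × 1.0256 × 1.0555 ≈ 1.36345.
Nominal growth factor: 1.15969. Real growth factor = 1.15969 / 1.36345 ≈ 0.85056.
Annualized: 0.85056^(1/6) − 1 ≈ -0.02662.

-2.66%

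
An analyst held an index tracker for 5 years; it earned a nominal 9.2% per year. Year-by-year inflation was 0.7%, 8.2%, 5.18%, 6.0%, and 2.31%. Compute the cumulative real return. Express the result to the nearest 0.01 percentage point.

Cumulative inflation factor: 1.007 × 1.082 × 1.0518 × 1.060 × 1.0231 ≈ 1.24284.
Nominal growth factor: 1.55279. Real growth factor = 1.55279 / 1.24284 ≈ 1.24939.
Total real return ≈ 24.9394%.

24.94%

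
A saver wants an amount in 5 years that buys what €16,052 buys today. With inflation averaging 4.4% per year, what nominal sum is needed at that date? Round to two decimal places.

Cumulative price-level factor: (1+4.4%)^5 ≈ 1.2402307454.
Multiplying €16,052 by the price-level factor gives the future nominal sum.

€19,908.18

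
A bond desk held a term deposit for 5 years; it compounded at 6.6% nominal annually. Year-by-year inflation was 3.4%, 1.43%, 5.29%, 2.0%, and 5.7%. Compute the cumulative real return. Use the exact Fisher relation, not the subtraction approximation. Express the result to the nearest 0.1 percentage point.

15.6%

Cumulative inflation factor: 1.034 × 1.0143 × 1.0529 × 1.020 × 1.057 ≈ 1.19055.
Nominal growth factor: 1.37653. Real growth factor = 1.37653 / 1.19055 ≈ 1.15621.
Total real return ≈ 15.6210%.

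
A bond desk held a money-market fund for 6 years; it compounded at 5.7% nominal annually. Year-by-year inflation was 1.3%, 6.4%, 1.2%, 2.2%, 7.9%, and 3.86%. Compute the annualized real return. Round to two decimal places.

1.85%

Cumulative inflation factor: 1.013 × 1.064 × 1.012 × 1.022 × 1.079 × 1.0386 ≈ 1.24926.
Nominal growth factor: 1.39460. Real growth factor = 1.39460 / 1.24926 ≈ 1.11634.
Annualized: 1.11634^(1/6) − 1 ≈ 0.01851.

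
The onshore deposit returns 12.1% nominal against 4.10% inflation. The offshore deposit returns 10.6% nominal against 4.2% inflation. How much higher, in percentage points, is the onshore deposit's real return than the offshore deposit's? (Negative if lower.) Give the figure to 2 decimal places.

1.54

The onshore deposit real return: 1.121/1.0410 − 1 = 7.685%.
The offshore deposit real return: 1.106/1.042 − 1 = 6.142%.
Difference: 7.685 − 6.142 = 1.543 pp.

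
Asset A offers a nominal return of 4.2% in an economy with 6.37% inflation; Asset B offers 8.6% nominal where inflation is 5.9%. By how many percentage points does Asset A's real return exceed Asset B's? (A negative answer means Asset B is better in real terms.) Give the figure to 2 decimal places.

Asset A real return: 1.042/1.0637 − 1 = -2.040%.
Asset B real return: 1.086/1.059 − 1 = 2.550%.
Difference: -2.040 − 2.550 = -4.590 pp.

-4.59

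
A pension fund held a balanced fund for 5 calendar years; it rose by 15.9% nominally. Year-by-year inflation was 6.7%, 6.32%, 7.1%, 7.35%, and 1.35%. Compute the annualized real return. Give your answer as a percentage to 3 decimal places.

Cumulative inflation factor: 1.067 × 1.0632 × 1.071 × 1.0735 × 1.0135 ≈ 1.32189.
Nominal growth factor: 1.15900. Real growth factor = 1.15900 / 1.32189 ≈ 0.87678.
Annualized: 0.87678^(1/5) − 1 ≈ -0.02596.

-2.596%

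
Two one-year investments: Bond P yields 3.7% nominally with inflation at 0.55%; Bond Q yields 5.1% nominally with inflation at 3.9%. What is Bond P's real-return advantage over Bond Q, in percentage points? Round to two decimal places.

Bond P real return: 1.037/1.0055 − 1 = 3.133%.
Bond Q real return: 1.051/1.039 − 1 = 1.155%.
Difference: 3.133 − 1.155 = 1.978 pp.

1.98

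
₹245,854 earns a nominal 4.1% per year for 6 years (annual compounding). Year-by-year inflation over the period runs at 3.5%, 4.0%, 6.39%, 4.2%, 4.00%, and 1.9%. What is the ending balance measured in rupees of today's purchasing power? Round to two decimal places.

Nominal value at maturity: ₹245,854 × (1 + 4.1%)^6 ≈ ₹312,882.78.
Price-level factor over 6 years: 1.035 × 1.040 × 1.0639 × 1.042 × 1.0400 × 1.019 ≈ 1.2645899914.
Dividing the nominal maturity value by the price-level factor gives the value in today's money.

₹247,418.36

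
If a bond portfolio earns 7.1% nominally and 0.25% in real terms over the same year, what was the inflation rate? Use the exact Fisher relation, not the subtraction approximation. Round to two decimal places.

From (1+r_nom) = (1+r_real)(1+π), we get 1+π = (1 + 7.1%)/(1 + 0.25%) = 1.071/1.0025 ≈ 1.06833.
So π ≈ 6.8329%.

6.83%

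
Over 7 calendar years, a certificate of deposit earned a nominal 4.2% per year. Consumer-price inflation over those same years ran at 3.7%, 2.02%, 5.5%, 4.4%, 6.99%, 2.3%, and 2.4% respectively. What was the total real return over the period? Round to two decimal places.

2.13%

Cumulative inflation factor: 1.037 × 1.0202 × 1.055 × 1.044 × 1.0699 × 1.023 × 1.024 ≈ 1.30598.
Nominal growth factor: 1.33375. Real growth factor = 1.33375 / 1.30598 ≈ 1.02126.
Total real return ≈ 2.1264%.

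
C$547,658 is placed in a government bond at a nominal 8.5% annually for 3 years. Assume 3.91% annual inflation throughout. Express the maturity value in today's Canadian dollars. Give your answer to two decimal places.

Nominal value at maturity: C$547,658 × (1 + 8.5%)^3 ≈ C$699,517.61.
Price-level factor over 3 years: (1 + 3.91%)^3 ≈ 1.1219462065.
The maturity value deflated by that factor is the answer in today's purchasing power.

C$623,485.87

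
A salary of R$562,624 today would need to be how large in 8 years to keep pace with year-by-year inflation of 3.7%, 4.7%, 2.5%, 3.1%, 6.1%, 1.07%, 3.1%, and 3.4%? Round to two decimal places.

Cumulative price-level factor: 1.037 × 1.047 × 1.025 × 1.031 × 1.061 × 1.0107 × 1.031 × 1.034 ≈ 1.3116707150.
The nominal amount required is R$562,624 scaled up by that factor.

R$737,977.42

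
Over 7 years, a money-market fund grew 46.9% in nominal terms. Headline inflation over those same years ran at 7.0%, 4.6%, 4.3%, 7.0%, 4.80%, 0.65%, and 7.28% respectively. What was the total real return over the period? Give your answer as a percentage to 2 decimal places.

Cumulative inflation factor: 1.070 × 1.046 × 1.043 × 1.070 × 1.0480 × 1.0065 × 1.0728 ≈ 1.41344.
Nominal growth factor: 1.46900. Real growth factor = 1.46900 / 1.41344 ≈ 1.03931.
Total real return ≈ 3.9308%.

3.93%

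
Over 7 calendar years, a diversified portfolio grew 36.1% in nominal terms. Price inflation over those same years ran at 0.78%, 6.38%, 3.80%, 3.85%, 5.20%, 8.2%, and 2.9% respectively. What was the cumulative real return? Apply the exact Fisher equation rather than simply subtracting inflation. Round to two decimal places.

0.55%

Cumulative inflation factor: 1.0078 × 1.0638 × 1.0380 × 1.0385 × 1.0520 × 1.082 × 1.029 ≈ 1.35362.
Nominal growth factor: 1.36100. Real growth factor = 1.36100 / 1.35362 ≈ 1.00545.
Total real return ≈ 0.5452%.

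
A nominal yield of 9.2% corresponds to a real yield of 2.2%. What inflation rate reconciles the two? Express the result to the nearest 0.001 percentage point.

6.849%

From (1+r_nom) = (1+r_real)(1+π), we get 1+π = (1 + 9.2%)/(1 + 2.2%) = 1.092/1.022 ≈ 1.06849.
So π ≈ 6.8493%.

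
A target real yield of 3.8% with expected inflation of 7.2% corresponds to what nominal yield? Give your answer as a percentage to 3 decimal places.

11.274%

By the Fisher equation, 1 + r_nom = (1 + 3.8%)(1 + 7.2%) = 1.038 × 1.072 = 1.112736.
So r_nom = 11.2736%.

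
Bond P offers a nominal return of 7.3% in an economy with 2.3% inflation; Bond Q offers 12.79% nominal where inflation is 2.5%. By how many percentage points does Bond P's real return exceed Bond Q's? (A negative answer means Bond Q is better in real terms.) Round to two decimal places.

-5.15

Bond P real return: 1.073/1.023 − 1 = 4.888%.
Bond Q real return: 1.1279/1.025 − 1 = 10.039%.
Difference: 4.888 − 10.039 = -5.151 pp.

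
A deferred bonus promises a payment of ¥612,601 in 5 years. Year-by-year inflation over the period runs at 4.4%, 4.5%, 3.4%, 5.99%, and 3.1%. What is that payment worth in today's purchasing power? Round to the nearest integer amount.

¥496,955

Price-level factor over 5 years: 1.044 × 1.045 × 1.034 × 1.0599 × 1.031 ≈ 1.2327099041.
Purchasing power today: ¥612,601 divided by that factor.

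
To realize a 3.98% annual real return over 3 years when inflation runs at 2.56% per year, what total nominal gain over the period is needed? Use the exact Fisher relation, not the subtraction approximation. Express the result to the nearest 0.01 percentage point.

21.28%

Required annual nominal rate: (1+3.98%)(1+2.56%) − 1 = 6.641888%.
Cumulative over 3 years: (1 + 0.06641888)^3 − 1 ≈ 0.21278.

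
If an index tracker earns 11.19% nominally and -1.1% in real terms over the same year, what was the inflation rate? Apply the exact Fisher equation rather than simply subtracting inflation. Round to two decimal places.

12.43%

From (1+r_nom) = (1+r_real)(1+π), we get 1+π = (1 + 11.19%)/(1 − 1.1%) = 1.1119/0.989 ≈ 1.12427.
So π ≈ 12.4267%.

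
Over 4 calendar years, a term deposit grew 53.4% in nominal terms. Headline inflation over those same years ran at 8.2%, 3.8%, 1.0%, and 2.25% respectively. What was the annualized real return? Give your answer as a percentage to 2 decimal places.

Cumulative inflation factor: 1.082 × 1.038 × 1.010 × 1.0225 ≈ 1.15987.
Nominal growth factor: 1.53400. Real growth factor = 1.53400 / 1.15987 ≈ 1.32256.
Annualized: 1.32256^(1/4) − 1 ≈ 0.07239.

7.24%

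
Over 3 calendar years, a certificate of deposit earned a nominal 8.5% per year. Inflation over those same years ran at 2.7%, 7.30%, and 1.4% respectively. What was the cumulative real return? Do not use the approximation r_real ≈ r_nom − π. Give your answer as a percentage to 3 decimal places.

14.309%

Cumulative inflation factor: 1.027 × 1.0730 × 1.014 ≈ 1.11740.
Nominal growth factor: 1.27729. Real growth factor = 1.27729 / 1.11740 ≈ 1.14309.
Total real return ≈ 14.3092%.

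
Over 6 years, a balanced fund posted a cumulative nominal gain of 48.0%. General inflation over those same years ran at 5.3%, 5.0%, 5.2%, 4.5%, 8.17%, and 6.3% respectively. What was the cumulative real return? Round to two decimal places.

Cumulative inflation factor: 1.053 × 1.050 × 1.052 × 1.045 × 1.0817 × 1.063 ≈ 1.39762.
Nominal growth factor: 1.48000. Real growth factor = 1.48000 / 1.39762 ≈ 1.05894.
Total real return ≈ 5.8941%.

5.89%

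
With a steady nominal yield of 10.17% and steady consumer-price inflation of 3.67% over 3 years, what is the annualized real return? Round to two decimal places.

6.27%

With constant rates the annual real return is the same each year: (1+10.17%)/(1+3.67%) − 1 = 0.06270.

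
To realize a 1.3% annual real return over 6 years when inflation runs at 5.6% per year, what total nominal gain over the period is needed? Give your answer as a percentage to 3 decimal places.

49.844%

Required annual nominal rate: (1+1.3%)(1+5.6%) − 1 = 6.9728%.
Cumulative over 6 years: (1 + 0.069728)^6 − 1 ≈ 0.49844.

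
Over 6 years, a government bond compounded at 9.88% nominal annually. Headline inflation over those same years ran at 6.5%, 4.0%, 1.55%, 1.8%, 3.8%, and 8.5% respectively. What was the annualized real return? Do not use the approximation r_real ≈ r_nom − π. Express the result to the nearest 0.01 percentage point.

Cumulative inflation factor: 1.065 × 1.040 × 1.0155 × 1.018 × 1.038 × 1.085 ≈ 1.28955.
Nominal growth factor: 1.76000. Real growth factor = 1.76000 / 1.28955 ≈ 1.36482.
Annualized: 1.36482^(1/6) − 1 ≈ 0.05320.

5.32%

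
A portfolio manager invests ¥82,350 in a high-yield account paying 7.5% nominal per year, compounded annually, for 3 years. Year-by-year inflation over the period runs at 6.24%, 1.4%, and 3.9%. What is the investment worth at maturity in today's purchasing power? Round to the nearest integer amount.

Nominal value at maturity: ¥82,350 × (1 + 7.5%)^3 ≈ ¥102,303.
Price-level factor over 3 years: 1.0624 × 1.014 × 1.039 = 1.1192872704.
The maturity value deflated by that factor is the answer in today's purchasing power.

¥91,400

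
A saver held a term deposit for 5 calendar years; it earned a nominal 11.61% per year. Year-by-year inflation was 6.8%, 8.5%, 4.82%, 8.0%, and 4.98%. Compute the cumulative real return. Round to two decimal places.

Cumulative inflation factor: 1.068 × 1.085 × 1.0482 × 1.080 × 1.0498 ≈ 1.37713.
Nominal growth factor: 1.73187. Real growth factor = 1.73187 / 1.37713 ≈ 1.25759.
Total real return ≈ 25.7593%.

25.76%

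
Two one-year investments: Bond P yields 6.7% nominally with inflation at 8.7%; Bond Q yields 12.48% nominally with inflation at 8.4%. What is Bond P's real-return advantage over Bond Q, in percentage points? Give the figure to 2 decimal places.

Bond P real return: 1.067/1.087 − 1 = -1.840%.
Bond Q real return: 1.1248/1.084 − 1 = 3.764%.
Difference: -1.840 − 3.764 = -5.604 pp.

-5.60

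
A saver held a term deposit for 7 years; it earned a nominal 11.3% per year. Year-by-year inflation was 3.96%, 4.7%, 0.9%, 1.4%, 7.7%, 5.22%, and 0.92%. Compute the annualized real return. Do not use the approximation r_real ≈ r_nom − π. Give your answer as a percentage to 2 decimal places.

7.52%

Cumulative inflation factor: 1.0396 × 1.047 × 1.009 × 1.014 × 1.077 × 1.0522 × 1.0092 ≈ 1.27360.
Nominal growth factor: 2.11576. Real growth factor = 2.11576 / 1.27360 ≈ 1.66124.
Annualized: 1.66124^(1/7) − 1 ≈ 0.07520.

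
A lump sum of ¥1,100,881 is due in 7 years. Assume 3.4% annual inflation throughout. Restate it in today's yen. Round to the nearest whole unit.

Price-level factor over 7 years: (1 + 3.4%)^7 ≈ 1.2636993768.
Purchasing power today: ¥1,100,881 divided by that factor.

¥871,157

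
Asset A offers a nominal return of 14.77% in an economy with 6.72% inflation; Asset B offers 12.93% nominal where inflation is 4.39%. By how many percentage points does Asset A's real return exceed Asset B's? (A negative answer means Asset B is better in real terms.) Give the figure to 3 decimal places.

-0.638

Asset A real return: 1.1477/1.0672 − 1 = 7.5431%.
Asset B real return: 1.1293/1.0439 − 1 = 8.1809%.
Difference: 7.5431 − 8.1809 = -0.6378 pp.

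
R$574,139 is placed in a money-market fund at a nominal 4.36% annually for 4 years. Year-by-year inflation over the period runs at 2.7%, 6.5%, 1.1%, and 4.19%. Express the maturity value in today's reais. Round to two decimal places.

Nominal value at maturity: R$574,139 × (1 + 4.36%)^4 ≈ R$681,009.75.
Price-level factor over 4 years: 1.027 × 1.065 × 1.011 × 1.0419 ≈ 1.1521187512.
Dividing the nominal maturity value by the price-level factor gives the value in today's money.

R$591,093.37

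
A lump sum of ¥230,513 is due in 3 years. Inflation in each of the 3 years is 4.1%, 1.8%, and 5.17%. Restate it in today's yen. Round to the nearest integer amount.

¥206,826

Price-level factor over 3 years: 1.041 × 1.018 × 1.0517 = 1.1145264546.
Purchasing power today: ¥230,513 divided by that factor.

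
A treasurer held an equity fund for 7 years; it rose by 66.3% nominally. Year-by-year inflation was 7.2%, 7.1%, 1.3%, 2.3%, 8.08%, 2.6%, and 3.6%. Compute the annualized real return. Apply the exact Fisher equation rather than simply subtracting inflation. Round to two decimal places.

2.84%

Cumulative inflation factor: 1.072 × 1.071 × 1.013 × 1.023 × 1.0808 × 1.026 × 1.036 ≈ 1.36685.
Nominal growth factor: 1.66300. Real growth factor = 1.66300 / 1.36685 ≈ 1.21666.
Annualized: 1.21666^(1/7) − 1 ≈ 0.02841.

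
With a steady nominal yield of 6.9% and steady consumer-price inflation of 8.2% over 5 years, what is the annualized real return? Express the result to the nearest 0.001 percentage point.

With constant rates the annual real return is the same each year: (1+6.9%)/(1+8.2%) − 1 = -0.01201.

-1.201%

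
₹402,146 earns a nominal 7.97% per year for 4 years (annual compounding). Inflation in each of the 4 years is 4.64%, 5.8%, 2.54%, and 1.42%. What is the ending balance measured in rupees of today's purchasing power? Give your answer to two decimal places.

Nominal value at maturity: ₹402,146 × (1 + 7.97%)^4 ≈ ₹546,507.54.
Price-level factor over 4 years: 1.0464 × 1.058 × 1.0254 × 1.0142 ≈ 1.1513313172.
Dividing the nominal maturity value by the price-level factor gives the value in today's money.

₹474,674.43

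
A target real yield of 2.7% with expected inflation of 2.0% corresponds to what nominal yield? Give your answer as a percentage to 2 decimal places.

By the Fisher equation, 1 + r_nom = (1 + 2.7%)(1 + 2.0%) = 1.027 × 1.020 = 1.04754.
So r_nom = 4.754%.

4.75%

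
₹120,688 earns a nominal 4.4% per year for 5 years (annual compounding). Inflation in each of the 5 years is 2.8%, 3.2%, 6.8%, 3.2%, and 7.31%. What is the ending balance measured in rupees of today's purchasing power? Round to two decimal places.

Nominal value at maturity: ₹120,688 × (1 + 4.4%)^5 ≈ ₹149,680.97.
Price-level factor over 5 years: 1.028 × 1.032 × 1.068 × 1.032 × 1.0731 ≈ 1.2547695091.
Dividing the nominal maturity value by the price-level factor gives the value in today's money.

₹119,289.61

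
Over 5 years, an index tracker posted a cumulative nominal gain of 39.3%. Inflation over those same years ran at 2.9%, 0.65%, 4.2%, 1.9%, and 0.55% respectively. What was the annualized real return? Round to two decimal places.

4.73%

Cumulative inflation factor: 1.029 × 1.0065 × 1.042 × 1.019 × 1.0055 ≈ 1.10574.
Nominal growth factor: 1.39300. Real growth factor = 1.39300 / 1.10574 ≈ 1.25979.
Annualized: 1.25979^(1/5) − 1 ≈ 0.04727.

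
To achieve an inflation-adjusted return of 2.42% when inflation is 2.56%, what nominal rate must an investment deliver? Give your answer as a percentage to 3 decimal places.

5.042%

By the Fisher equation, 1 + r_nom = (1 + 2.42%)(1 + 2.56%) = 1.0242 × 1.0256 = 1.05041952.
So r_nom = 5.041952%.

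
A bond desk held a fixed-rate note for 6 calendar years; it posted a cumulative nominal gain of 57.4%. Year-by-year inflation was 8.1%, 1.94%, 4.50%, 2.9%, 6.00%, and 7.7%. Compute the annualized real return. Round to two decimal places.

Cumulative inflation factor: 1.081 × 1.0194 × 1.0450 × 1.029 × 1.0600 × 1.077 ≈ 1.35277.
Nominal growth factor: 1.57400. Real growth factor = 1.57400 / 1.35277 ≈ 1.16354.
Annualized: 1.16354^(1/6) − 1 ≈ 0.02557.

2.56%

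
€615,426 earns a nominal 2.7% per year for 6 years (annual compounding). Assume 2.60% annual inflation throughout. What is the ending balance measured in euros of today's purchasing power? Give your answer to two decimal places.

€619,033.76

Nominal value at maturity: €615,426 × (1 + 2.7%)^6 ≈ €722,101.92.
Price-level factor over 6 years: (1 + 2.60%)^6 ≈ 1.1664984462.
Dividing the nominal maturity value by the price-level factor gives the value in today's money.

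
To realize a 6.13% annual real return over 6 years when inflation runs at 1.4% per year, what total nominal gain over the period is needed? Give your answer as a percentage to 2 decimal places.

55.33%

Required annual nominal rate: (1+6.13%)(1+1.4%) − 1 = 7.61582%.
Cumulative over 6 years: (1 + 0.0761582)^6 − 1 ≈ 0.55330.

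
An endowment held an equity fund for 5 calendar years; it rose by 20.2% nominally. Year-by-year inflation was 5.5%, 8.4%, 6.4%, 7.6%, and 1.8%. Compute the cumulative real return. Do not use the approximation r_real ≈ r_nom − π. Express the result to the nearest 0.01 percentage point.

Cumulative inflation factor: 1.055 × 1.084 × 1.064 × 1.076 × 1.018 ≈ 1.33286.
Nominal growth factor: 1.20200. Real growth factor = 1.20200 / 1.33286 ≈ 0.90182.
Total real return ≈ -9.8178%.

-9.82%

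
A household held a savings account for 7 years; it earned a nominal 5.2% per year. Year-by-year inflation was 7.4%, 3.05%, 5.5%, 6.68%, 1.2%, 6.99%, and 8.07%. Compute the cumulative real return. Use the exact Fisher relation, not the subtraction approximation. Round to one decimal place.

-2.2%

Cumulative inflation factor: 1.074 × 1.0305 × 1.055 × 1.0668 × 1.012 × 1.0699 × 1.0807 ≈ 1.45753.
Nominal growth factor: 1.42597. Real growth factor = 1.42597 / 1.45753 ≈ 0.97835.
Total real return ≈ -2.1652%.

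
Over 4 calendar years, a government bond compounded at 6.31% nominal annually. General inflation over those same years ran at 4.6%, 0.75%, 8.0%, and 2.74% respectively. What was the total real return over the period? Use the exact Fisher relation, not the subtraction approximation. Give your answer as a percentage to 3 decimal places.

Cumulative inflation factor: 1.046 × 1.0075 × 1.080 × 1.0274 ≈ 1.16934.
Nominal growth factor: 1.27731. Real growth factor = 1.27731 / 1.16934 ≈ 1.09234.
Total real return ≈ 9.2336%.

9.234%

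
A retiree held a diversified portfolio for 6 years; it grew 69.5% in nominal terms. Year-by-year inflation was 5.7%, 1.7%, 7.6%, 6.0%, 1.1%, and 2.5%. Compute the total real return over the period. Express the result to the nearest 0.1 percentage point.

33.4%

Cumulative inflation factor: 1.057 × 1.017 × 1.076 × 1.060 × 1.011 × 1.025 ≈ 1.27054.
Nominal growth factor: 1.69500. Real growth factor = 1.69500 / 1.27054 ≈ 1.33408.
Total real return ≈ 33.4076%.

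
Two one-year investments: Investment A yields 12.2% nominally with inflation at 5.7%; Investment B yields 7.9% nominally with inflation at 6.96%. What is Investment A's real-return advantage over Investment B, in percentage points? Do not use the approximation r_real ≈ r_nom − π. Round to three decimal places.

5.271

Investment A real return: 1.122/1.057 − 1 = 6.1495%.
Investment B real return: 1.079/1.0696 − 1 = 0.8788%.
Difference: 6.1495 − 0.8788 = 5.2707 pp.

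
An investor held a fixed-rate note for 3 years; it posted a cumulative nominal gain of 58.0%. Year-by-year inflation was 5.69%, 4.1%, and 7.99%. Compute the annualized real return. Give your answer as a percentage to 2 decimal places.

Cumulative inflation factor: 1.0569 × 1.041 × 1.0799 ≈ 1.18814.
Nominal growth factor: 1.58000. Real growth factor = 1.58000 / 1.18814 ≈ 1.32981.
Annualized: 1.32981^(1/3) − 1 ≈ 0.09967.

9.97%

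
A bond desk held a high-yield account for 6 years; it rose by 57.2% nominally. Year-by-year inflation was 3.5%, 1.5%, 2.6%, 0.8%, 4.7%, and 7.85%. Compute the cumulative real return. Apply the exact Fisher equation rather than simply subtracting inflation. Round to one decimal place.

Cumulative inflation factor: 1.035 × 1.015 × 1.026 × 1.008 × 1.047 × 1.0785 ≈ 1.22682.
Nominal growth factor: 1.57200. Real growth factor = 1.57200 / 1.22682 ≈ 1.28136.
Total real return ≈ 28.1361%.

28.1%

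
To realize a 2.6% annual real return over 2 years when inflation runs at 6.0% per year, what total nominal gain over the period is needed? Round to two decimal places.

Required annual nominal rate: (1+2.6%)(1+6.0%) − 1 = 8.756%.
Cumulative over 2 years: (1 + 0.08756)^2 − 1 ≈ 0.18279.

18.28%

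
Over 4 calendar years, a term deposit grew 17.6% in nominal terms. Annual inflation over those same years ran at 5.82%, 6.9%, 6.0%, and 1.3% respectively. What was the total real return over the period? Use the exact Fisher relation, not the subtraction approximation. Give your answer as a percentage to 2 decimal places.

-3.18%

Cumulative inflation factor: 1.0582 × 1.069 × 1.060 × 1.013 ≈ 1.21468.
Nominal growth factor: 1.17600. Real growth factor = 1.17600 / 1.21468 ≈ 0.96816.
Total real return ≈ -3.1841%.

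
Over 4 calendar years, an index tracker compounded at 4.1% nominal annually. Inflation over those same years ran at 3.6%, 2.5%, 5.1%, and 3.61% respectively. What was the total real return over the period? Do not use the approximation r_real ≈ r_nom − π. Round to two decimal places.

1.56%

Cumulative inflation factor: 1.036 × 1.025 × 1.051 × 1.0361 ≈ 1.15635.
Nominal growth factor: 1.17436. Real growth factor = 1.17436 / 1.15635 ≈ 1.01558.
Total real return ≈ 1.5582%.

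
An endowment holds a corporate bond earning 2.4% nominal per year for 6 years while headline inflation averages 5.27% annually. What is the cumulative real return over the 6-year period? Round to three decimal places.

The annual real rate is (1+2.4%)/(1+5.27%) − 1 = -2.7263%.
Compounded over 6 years: (1 + -0.027263)^6 − 1 ≈ -0.15283.

-15.283%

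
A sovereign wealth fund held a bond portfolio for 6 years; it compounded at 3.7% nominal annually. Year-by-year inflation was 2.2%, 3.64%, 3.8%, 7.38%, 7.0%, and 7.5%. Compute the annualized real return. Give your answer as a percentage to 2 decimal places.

-1.46%

Cumulative inflation factor: 1.022 × 1.0364 × 1.038 × 1.0738 × 1.070 × 1.075 ≈ 1.35797.
Nominal growth factor: 1.24358. Real growth factor = 1.24358 / 1.35797 ≈ 0.91576.
Annualized: 0.91576^(1/6) − 1 ≈ -0.01456.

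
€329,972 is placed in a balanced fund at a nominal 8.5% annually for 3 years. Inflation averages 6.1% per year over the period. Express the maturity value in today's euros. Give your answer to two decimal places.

€352,874.40

Nominal value at maturity: €329,972 × (1 + 8.5%)^3 ≈ €421,469.65.
Price-level factor over 3 years: (1 + 6.1%)^3 = 1.194389981.
The maturity value deflated by that factor is the answer in today's purchasing power.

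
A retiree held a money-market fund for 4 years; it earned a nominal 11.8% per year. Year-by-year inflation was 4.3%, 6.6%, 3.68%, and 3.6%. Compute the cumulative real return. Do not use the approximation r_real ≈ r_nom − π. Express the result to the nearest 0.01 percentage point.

30.82%

Cumulative inflation factor: 1.043 × 1.066 × 1.0368 × 1.036 ≈ 1.19425.
Nominal growth factor: 1.56231. Real growth factor = 1.56231 / 1.19425 ≈ 1.30819.
Total real return ≈ 30.8190%.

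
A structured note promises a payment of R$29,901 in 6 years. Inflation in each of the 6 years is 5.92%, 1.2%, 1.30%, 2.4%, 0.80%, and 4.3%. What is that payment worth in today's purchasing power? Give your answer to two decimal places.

R$25,578.38

Price-level factor over 6 years: 1.0592 × 1.012 × 1.0130 × 1.024 × 1.0080 × 1.043 ≈ 1.1689951979.
Purchasing power today: R$29,901 divided by that factor.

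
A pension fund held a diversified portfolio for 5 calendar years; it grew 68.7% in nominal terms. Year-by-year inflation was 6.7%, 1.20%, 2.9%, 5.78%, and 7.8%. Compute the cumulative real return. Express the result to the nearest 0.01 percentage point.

33.15%

Cumulative inflation factor: 1.067 × 1.0120 × 1.029 × 1.0578 × 1.078 ≈ 1.26702.
Nominal growth factor: 1.68700. Real growth factor = 1.68700 / 1.26702 ≈ 1.33147.
Total real return ≈ 33.1473%.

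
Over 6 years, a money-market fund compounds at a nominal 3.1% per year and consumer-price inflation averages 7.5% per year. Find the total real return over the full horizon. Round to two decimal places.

The annual real rate is (1+3.1%)/(1+7.5%) − 1 = -4.0930%.
Compounded over 6 years: (1 + -0.040930)^6 − 1 ≈ -0.22178.

-22.18%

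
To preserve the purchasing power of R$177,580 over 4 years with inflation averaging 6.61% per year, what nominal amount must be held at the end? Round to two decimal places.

Cumulative price-level factor: (1+6.61%)^4 ≈ 1.2917895691.
Multiplying R$177,580 by the price-level factor gives the future nominal sum.

R$229,395.99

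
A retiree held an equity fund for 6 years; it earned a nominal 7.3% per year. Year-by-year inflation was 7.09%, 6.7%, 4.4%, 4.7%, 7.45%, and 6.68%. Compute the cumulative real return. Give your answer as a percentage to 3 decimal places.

Cumulative inflation factor: 1.0709 × 1.067 × 1.044 × 1.047 × 1.0745 × 1.0668 ≈ 1.43169.
Nominal growth factor: 1.52615. Real growth factor = 1.52615 / 1.43169 ≈ 1.06598.
Total real return ≈ 6.5978%.

6.598%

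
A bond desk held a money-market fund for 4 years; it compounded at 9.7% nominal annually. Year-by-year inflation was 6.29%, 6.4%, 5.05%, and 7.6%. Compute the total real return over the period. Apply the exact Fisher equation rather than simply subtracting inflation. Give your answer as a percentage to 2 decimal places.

Cumulative inflation factor: 1.0629 × 1.064 × 1.0505 × 1.076 ≈ 1.27833.
Nominal growth factor: 1.44819. Real growth factor = 1.44819 / 1.27833 ≈ 1.13288.
Total real return ≈ 13.2881%.

13.29%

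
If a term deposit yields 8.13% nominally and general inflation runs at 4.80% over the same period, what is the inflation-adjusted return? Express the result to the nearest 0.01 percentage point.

3.18%

Real return via the Fisher equation: (1 + 8.13%)/(1 + 4.80%) − 1 = 1.0813/1.0480 − 1 ≈ 0.03177.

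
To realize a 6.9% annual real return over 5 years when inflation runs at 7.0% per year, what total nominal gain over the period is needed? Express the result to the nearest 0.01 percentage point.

Required annual nominal rate: (1+6.9%)(1+7.0%) − 1 = 14.383%.
Cumulative over 5 years: (1 + 0.14383)^5 − 1 ≈ 0.95798.

95.80%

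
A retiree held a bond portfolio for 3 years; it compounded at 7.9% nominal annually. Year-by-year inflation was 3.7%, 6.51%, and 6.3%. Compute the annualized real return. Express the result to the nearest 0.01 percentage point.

2.28%

Cumulative inflation factor: 1.037 × 1.0651 × 1.063 ≈ 1.17409.
Nominal growth factor: 1.25622. Real growth factor = 1.25622 / 1.17409 ≈ 1.06995.
Annualized: 1.06995^(1/3) − 1 ≈ 0.02279.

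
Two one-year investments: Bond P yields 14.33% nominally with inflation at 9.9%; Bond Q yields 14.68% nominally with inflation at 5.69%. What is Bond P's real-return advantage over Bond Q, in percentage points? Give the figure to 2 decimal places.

Bond P real return: 1.1433/1.099 − 1 = 4.031%.
Bond Q real return: 1.1468/1.0569 − 1 = 8.506%.
Difference: 4.031 − 8.506 = -4.475 pp.

-4.48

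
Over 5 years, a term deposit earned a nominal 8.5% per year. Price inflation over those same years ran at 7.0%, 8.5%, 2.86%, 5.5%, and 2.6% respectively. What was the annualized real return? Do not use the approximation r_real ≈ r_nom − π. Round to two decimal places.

3.07%

Cumulative inflation factor: 1.070 × 1.085 × 1.0286 × 1.055 × 1.026 ≈ 1.29259.
Nominal growth factor: 1.50366. Real growth factor = 1.50366 / 1.29259 ≈ 1.16329.
Annualized: 1.16329^(1/5) − 1 ≈ 0.03071.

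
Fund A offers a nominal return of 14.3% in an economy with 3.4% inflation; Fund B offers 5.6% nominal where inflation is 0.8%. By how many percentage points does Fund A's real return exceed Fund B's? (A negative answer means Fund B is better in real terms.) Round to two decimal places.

5.78

Fund A real return: 1.143/1.034 − 1 = 10.542%.
Fund B real return: 1.056/1.008 − 1 = 4.762%.
Difference: 10.542 − 4.762 = 5.780 pp.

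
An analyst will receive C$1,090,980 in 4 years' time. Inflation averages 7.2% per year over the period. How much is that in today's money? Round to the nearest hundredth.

C$826,109.56

Price-level factor over 4 years: (1 + 7.2%)^4 ≈ 1.3206238659.
Purchasing power today: C$1,090,980 divided by that factor.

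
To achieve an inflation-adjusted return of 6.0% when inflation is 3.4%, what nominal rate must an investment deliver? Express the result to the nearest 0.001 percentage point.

9.604%

By the Fisher equation, 1 + r_nom = (1 + 6.0%)(1 + 3.4%) = 1.060 × 1.034 = 1.09604.
So r_nom = 9.604%.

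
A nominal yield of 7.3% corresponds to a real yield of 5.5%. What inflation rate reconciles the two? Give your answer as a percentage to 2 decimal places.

1.71%

From (1+r_nom) = (1+r_real)(1+π), we get 1+π = (1 + 7.3%)/(1 + 5.5%) = 1.073/1.055 ≈ 1.01706.
So π ≈ 1.7062%.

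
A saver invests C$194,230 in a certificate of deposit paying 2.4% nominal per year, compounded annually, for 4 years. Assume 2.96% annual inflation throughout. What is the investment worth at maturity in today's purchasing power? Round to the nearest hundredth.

C$190,038.68

Nominal value at maturity: C$194,230 × (1 + 2.4%)^4 ≈ C$213,558.14.
Price-level factor over 4 years: (1 + 2.96%)^4 ≈ 1.1237614650.
Dividing the nominal maturity value by the price-level factor gives the value in today's money.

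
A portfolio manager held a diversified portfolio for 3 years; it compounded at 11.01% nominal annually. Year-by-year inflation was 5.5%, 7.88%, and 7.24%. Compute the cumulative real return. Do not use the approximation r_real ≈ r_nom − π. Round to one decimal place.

Cumulative inflation factor: 1.055 × 1.0788 × 1.0724 ≈ 1.22053.
Nominal growth factor: 1.36800. Real growth factor = 1.36800 / 1.22053 ≈ 1.12082.
Total real return ≈ 12.0821%.

12.1%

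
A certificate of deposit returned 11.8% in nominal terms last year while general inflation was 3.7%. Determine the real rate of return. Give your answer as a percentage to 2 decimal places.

Real return via the Fisher equation: (1 + 11.8%)/(1 + 3.7%) − 1 = 1.118/1.037 − 1 ≈ 0.07811.

7.81%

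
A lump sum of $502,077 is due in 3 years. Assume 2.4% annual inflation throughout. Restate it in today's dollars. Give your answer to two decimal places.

Price-level factor over 3 years: (1 + 2.4%)^3 = 1.073741824.
Purchasing power today: $502,077 divided by that factor.

$467,595.64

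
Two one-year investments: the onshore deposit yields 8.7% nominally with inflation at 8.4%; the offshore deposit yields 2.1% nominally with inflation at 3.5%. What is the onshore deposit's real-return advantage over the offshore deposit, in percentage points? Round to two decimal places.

1.63

The onshore deposit real return: 1.087/1.084 − 1 = 0.277%.
The offshore deposit real return: 1.021/1.035 − 1 = -1.353%.
Difference: 0.277 − (-1.353) = 1.630 pp.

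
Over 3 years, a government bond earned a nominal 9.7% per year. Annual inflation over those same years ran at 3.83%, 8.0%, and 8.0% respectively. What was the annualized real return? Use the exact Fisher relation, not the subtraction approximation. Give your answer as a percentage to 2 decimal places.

2.92%

Cumulative inflation factor: 1.0383 × 1.080 × 1.080 ≈ 1.21107.
Nominal growth factor: 1.32014. Real growth factor = 1.32014 / 1.21107 ≈ 1.09006.
Annualized: 1.09006^(1/3) − 1 ≈ 0.02916.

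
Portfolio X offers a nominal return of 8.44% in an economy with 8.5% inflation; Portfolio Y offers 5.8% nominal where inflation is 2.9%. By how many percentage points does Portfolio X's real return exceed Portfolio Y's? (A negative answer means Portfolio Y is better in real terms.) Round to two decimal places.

Portfolio X real return: 1.0844/1.085 − 1 = -0.055%.
Portfolio Y real return: 1.058/1.029 − 1 = 2.818%.
Difference: -0.055 − 2.818 = -2.873 pp.

-2.87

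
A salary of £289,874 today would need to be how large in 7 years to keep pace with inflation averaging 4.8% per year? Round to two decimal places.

£402,474.38

Cumulative price-level factor: (1+4.8%)^7 ≈ 1.3884459516.
Multiplying £289,874 by the price-level factor gives the future nominal sum.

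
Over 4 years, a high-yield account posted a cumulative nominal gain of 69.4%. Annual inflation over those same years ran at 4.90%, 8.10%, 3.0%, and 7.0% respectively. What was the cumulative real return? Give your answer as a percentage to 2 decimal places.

35.55%

Cumulative inflation factor: 1.0490 × 1.0810 × 1.030 × 1.070 ≈ 1.24975.
Nominal growth factor: 1.69400. Real growth factor = 1.69400 / 1.24975 ≈ 1.35547.
Total real return ≈ 35.5474%.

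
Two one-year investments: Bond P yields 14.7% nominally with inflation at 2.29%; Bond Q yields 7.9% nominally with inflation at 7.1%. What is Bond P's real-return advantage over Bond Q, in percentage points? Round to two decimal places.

11.39

Bond P real return: 1.147/1.0229 − 1 = 12.132%.
Bond Q real return: 1.079/1.071 − 1 = 0.747%.
Difference: 12.132 − 0.747 = 11.385 pp.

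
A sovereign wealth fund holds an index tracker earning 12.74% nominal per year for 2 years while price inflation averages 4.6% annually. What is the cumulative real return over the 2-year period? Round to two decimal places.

The annual real rate is (1+12.74%)/(1+4.6%) − 1 = 7.7820%.
Compounded over 2 years: (1 + 0.077820)^2 − 1 ≈ 0.16170.

16.17%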